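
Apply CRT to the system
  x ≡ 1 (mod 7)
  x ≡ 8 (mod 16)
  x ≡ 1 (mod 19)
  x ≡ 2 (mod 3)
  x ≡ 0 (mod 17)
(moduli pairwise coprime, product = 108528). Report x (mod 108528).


Product of moduli M = 7 · 16 · 19 · 3 · 17 = 108528.
Merge one congruence at a time:
  Start: x ≡ 1 (mod 7).
  Combine with x ≡ 8 (mod 16); new modulus lcm = 112.
    Write x = 1 + 7·t and substitute into x ≡ 8 (mod 16): 7·t ≡ 8 − 1 = 7 (mod 16).
    The inverse of 7 mod 16 is 7 (since 7·7 = 49 = 3·16 + 1), so t ≡ 7·7 = 49 ≡ 1 (mod 16).
    Then x = 1 + 7·1 = 8, valid modulo lcm(7, 16) = 112: x ≡ 8 (mod 112).
  Combine with x ≡ 1 (mod 19); new modulus lcm = 2128.
    Write x = 8 + 112·t and substitute into x ≡ 1 (mod 19): 112·t ≡ 1 − 8 = -7 (mod 19).
    Reduce coefficients mod 19: 17·t ≡ 12 (mod 19).
    The inverse of 17 mod 19 is 9 (since 17·9 = 153 = 8·19 + 1), so t ≡ 9·12 = 108 ≡ 13 (mod 19).
    Then x = 8 + 112·13 = 1464, valid modulo lcm(112, 19) = 2128: x ≡ 1464 (mod 2128).
  Combine with x ≡ 2 (mod 3); new modulus lcm = 6384.
    Write x = 1464 + 2128·t and substitute into x ≡ 2 (mod 3): 2128·t ≡ 2 − 1464 = -1462 (mod 3).
    Reduce coefficients mod 3: 1·t ≡ 2 (mod 3).
    So t ≡ 2 (mod 3).
    Then x = 1464 + 2128·2 = 5720, valid modulo lcm(2128, 3) = 6384: x ≡ 5720 (mod 6384).
  Combine with x ≡ 0 (mod 17); new modulus lcm = 108528.
    Write x = 5720 + 6384·t and substitute into x ≡ 0 (mod 17): 6384·t ≡ 0 − 5720 = -5720 (mod 17).
    Reduce coefficients mod 17: 9·t ≡ 9 (mod 17).
    The inverse of 9 mod 17 is 2 (since 9·2 = 18 = 1·17 + 1), so t ≡ 2·9 = 18 ≡ 1 (mod 17).
    Then x = 5720 + 6384·1 = 12104, valid modulo lcm(6384, 17) = 108528: x ≡ 12104 (mod 108528).
Verify against each original: 12104 mod 7 = 1, 12104 mod 16 = 8, 12104 mod 19 = 1, 12104 mod 3 = 2, 12104 mod 17 = 0.

x ≡ 12104 (mod 108528).


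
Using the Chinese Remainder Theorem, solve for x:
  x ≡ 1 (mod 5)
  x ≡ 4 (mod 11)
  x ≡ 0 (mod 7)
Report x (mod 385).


Moduli 5, 11, 7 are pairwise coprime; by CRT there is a unique solution modulo M = 5 · 11 · 7 = 385.
Solve pairwise, accumulating the modulus:
  Start with x ≡ 1 (mod 5).
  Combine with x ≡ 4 (mod 11): since gcd(5, 11) = 1, we get a unique residue mod 55.
    Write x = 1 + 5·t and substitute into x ≡ 4 (mod 11): 5·t ≡ 4 − 1 = 3 (mod 11).
    The inverse of 5 mod 11 is 9 (since 5·9 = 45 = 4·11 + 1), so t ≡ 9·3 = 27 ≡ 5 (mod 11).
    Then x = 1 + 5·5 = 26, valid modulo lcm(5, 11) = 55: x ≡ 26 (mod 55).
  Combine with x ≡ 0 (mod 7): since gcd(55, 7) = 1, we get a unique residue mod 385.
    Write x = 26 + 55·t and substitute into x ≡ 0 (mod 7): 55·t ≡ 0 − 26 = -26 (mod 7).
    Reduce coefficients mod 7: 6·t ≡ 2 (mod 7).
    The inverse of 6 mod 7 is 6 (since 6·6 = 36 = 5·7 + 1), so t ≡ 6·2 = 12 ≡ 5 (mod 7).
    Then x = 26 + 55·5 = 301, valid modulo lcm(55, 7) = 385: x ≡ 301 (mod 385).
Verify: 301 mod 5 = 1 ✓, 301 mod 11 = 4 ✓, 301 mod 7 = 0 ✓.

x ≡ 301 (mod 385).


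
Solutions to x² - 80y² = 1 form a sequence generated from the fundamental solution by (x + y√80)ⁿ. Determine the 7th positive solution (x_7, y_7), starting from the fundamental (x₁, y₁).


Step 1: Find the fundamental solution (x₁, y₁) of x² - 80y² = 1.
  Expand √80 as a continued fraction. a₀ = ⌊√80⌋ = 8; iterate m_{k+1} = d_k·a_k − m_k, d_{k+1} = (80 − m_{k+1}²)/d_k, a_{k+1} = ⌊(a₀ + m_{k+1})/d_{k+1}⌋ (starting m₀ = 0, d₀ = 1), with convergents p_k = a_k·p_{k-1} + p_{k-2}, q_k = a_k·q_{k-1} + q_{k-2} (p₋₁ = 1, q₋₁ = 0):
  k = 0: a₀ = 8; p₀/q₀ = 8/1; p₀² − 80·q₀² = 64 − 80 = -16.
  k = 1: m = 8, d = 16, a = ⌊(8 + 8)/16⌋ = 1; p/q = (1·8 + 1)/(1·1 + 0) = 9/1; p² − 80·q² = 81 − 80 = 1.
  The first convergent with p² − 80·q² = 1 gives the fundamental solution (x₁, y₁) = (9, 1).
Step 2: Apply the recurrence (x_{n+1}, y_{n+1}) = (x₁x_n + 80y₁y_n, x₁y_n + y₁x_n) repeatedly.
  From (x_1, y_1) = (9, 1): x_2 = 9·9 + 80·1·1 = 161; y_2 = 9·1 + 1·9 = 18.
  From (x_2, y_2) = (161, 18): x_3 = 9·161 + 80·1·18 = 2889; y_3 = 9·18 + 1·161 = 323.
  From (x_3, y_3) = (2889, 323): x_4 = 9·2889 + 80·1·323 = 51841; y_4 = 9·323 + 1·2889 = 5796.
  From (x_4, y_4) = (51841, 5796): x_5 = 9·51841 + 80·1·5796 = 930249; y_5 = 9·5796 + 1·51841 = 104005.
  From (x_5, y_5) = (930249, 104005): x_6 = 9·930249 + 80·1·104005 = 16692641; y_6 = 9·104005 + 1·930249 = 1866294.
  From (x_6, y_6) = (16692641, 1866294): x_7 = 9·16692641 + 80·1·1866294 = 299537289; y_7 = 9·1866294 + 1·16692641 = 33489287.
Step 3: Verify x_7² - 80·y_7² = 89722587501469521 - 89722587501469520 = 1 (should be 1). ✓

(x_1, y_1) = (9, 1); (x_7, y_7) = (299537289, 33489287).


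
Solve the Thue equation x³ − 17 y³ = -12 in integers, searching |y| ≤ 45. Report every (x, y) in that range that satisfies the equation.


The equation is x³ - 17y³ = -12. For fixed y, x³ = 17·y³ − 12, so a solution requires the RHS to be a perfect cube.
Strategy: iterate y from -45 to 45, compute RHS = 17·y³ − 12, and check whether it is a (positive or negative) perfect cube.
Check small values of y:
  y = 0: RHS = -12 is not a perfect cube.
  y = 1: RHS = 5 is not a perfect cube.
  y = -1: RHS = -29 is not a perfect cube.
  y = 2: RHS = 124 is not a perfect cube.
  y = -2: RHS = -148 is not a perfect cube.
  y = 3: RHS = 447 is not a perfect cube.
  y = -3: RHS = -471 is not a perfect cube.
Continuing the search up to |y| = 45 finds no solutions either.
No (x, y) in the scanned range satisfies the equation.

No integer solutions with |y| ≤ 45.


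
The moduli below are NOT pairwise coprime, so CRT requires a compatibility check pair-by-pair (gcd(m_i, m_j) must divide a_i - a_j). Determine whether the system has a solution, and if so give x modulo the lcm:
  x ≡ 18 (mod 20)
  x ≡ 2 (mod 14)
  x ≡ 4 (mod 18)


Moduli 20, 14, 18 are not pairwise coprime, so CRT works modulo lcm(m_i) when all pairwise compatibility conditions hold.
Pairwise compatibility: gcd(m_i, m_j) must divide a_i - a_j for every pair.
Merge one congruence at a time:
  Start: x ≡ 18 (mod 20).
  Combine with x ≡ 2 (mod 14): gcd(20, 14) = 2; 2 - 18 = -16, which IS divisible by 2, so compatible.
    Write x = 18 + 20·t and substitute into x ≡ 2 (mod 14): 20·t ≡ 2 − 18 = -16 (mod 14).
    Divide the congruence (and modulus) by g = 2: 10·t ≡ -8 (mod 7).
    Reduce coefficients mod 7: 3·t ≡ 6 (mod 7).
    The inverse of 3 mod 7 is 5 (since 3·5 = 15 = 2·7 + 1), so t ≡ 5·6 = 30 ≡ 2 (mod 7).
    Then x = 18 + 20·2 = 58, valid modulo lcm(20, 14) = 140: x ≡ 58 (mod 140).
  Combine with x ≡ 4 (mod 18): gcd(140, 18) = 2; 4 - 58 = -54, which IS divisible by 2, so compatible.
    Write x = 58 + 140·t and substitute into x ≡ 4 (mod 18): 140·t ≡ 4 − 58 = -54 (mod 18).
    Divide the congruence (and modulus) by g = 2: 70·t ≡ -27 (mod 9).
    Reduce coefficients mod 9: 7·t ≡ 0 (mod 9).
    The inverse of 7 mod 9 is 4 (since 7·4 = 28 = 3·9 + 1), so t ≡ 4·0 = 0 ≡ 0 (mod 9).
    Then x = 58 + 140·0 = 58, valid modulo lcm(140, 18) = 1260: x ≡ 58 (mod 1260).
Verify: 58 mod 20 = 18, 58 mod 14 = 2, 58 mod 18 = 4.

x ≡ 58 (mod 1260).


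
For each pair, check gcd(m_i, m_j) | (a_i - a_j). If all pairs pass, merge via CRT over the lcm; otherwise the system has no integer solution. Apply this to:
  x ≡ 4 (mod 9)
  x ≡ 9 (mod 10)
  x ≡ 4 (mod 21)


Moduli 9, 10, 21 are not pairwise coprime, so CRT works modulo lcm(m_i) when all pairwise compatibility conditions hold.
Pairwise compatibility: gcd(m_i, m_j) must divide a_i - a_j for every pair.
Merge one congruence at a time:
  Start: x ≡ 4 (mod 9).
  Combine with x ≡ 9 (mod 10): gcd(9, 10) = 1; 9 - 4 = 5, which IS divisible by 1, so compatible.
    Write x = 4 + 9·t and substitute into x ≡ 9 (mod 10): 9·t ≡ 9 − 4 = 5 (mod 10).
    The inverse of 9 mod 10 is 9 (since 9·9 = 81 = 8·10 + 1), so t ≡ 9·5 = 45 ≡ 5 (mod 10).
    Then x = 4 + 9·5 = 49, valid modulo lcm(9, 10) = 90: x ≡ 49 (mod 90).
  Combine with x ≡ 4 (mod 21): gcd(90, 21) = 3; 4 - 49 = -45, which IS divisible by 3, so compatible.
    Write x = 49 + 90·t and substitute into x ≡ 4 (mod 21): 90·t ≡ 4 − 49 = -45 (mod 21).
    Divide the congruence (and modulus) by g = 3: 30·t ≡ -15 (mod 7).
    Reduce coefficients mod 7: 2·t ≡ 6 (mod 7).
    The inverse of 2 mod 7 is 4 (since 2·4 = 8 = 1·7 + 1), so t ≡ 4·6 = 24 ≡ 3 (mod 7).
    Then x = 49 + 90·3 = 319, valid modulo lcm(90, 21) = 630: x ≡ 319 (mod 630).
Verify: 319 mod 9 = 4, 319 mod 10 = 9, 319 mod 21 = 4.

x ≡ 319 (mod 630).


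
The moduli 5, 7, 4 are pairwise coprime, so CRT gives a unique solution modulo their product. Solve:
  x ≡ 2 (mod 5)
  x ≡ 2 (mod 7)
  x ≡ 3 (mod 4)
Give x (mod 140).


Moduli 5, 7, 4 are pairwise coprime; by CRT there is a unique solution modulo M = 5 · 7 · 4 = 140.
Solve pairwise, accumulating the modulus:
  Start with x ≡ 2 (mod 5).
  Combine with x ≡ 2 (mod 7): since gcd(5, 7) = 1, we get a unique residue mod 35.
    Write x = 2 + 5·t and substitute into x ≡ 2 (mod 7): 5·t ≡ 2 − 2 = 0 (mod 7).
    The inverse of 5 mod 7 is 3 (since 5·3 = 15 = 2·7 + 1), so t ≡ 3·0 = 0 ≡ 0 (mod 7).
    Then x = 2 + 5·0 = 2, valid modulo lcm(5, 7) = 35: x ≡ 2 (mod 35).
  Combine with x ≡ 3 (mod 4): since gcd(35, 4) = 1, we get a unique residue mod 140.
    Write x = 2 + 35·t and substitute into x ≡ 3 (mod 4): 35·t ≡ 3 − 2 = 1 (mod 4).
    Reduce coefficients mod 4: 3·t ≡ 1 (mod 4).
    The inverse of 3 mod 4 is 3 (since 3·3 = 9 = 2·4 + 1), so t ≡ 3·1 = 3 ≡ 3 (mod 4).
    Then x = 2 + 35·3 = 107, valid modulo lcm(35, 4) = 140: x ≡ 107 (mod 140).
Verify: 107 mod 5 = 2 ✓, 107 mod 7 = 2 ✓, 107 mod 4 = 3 ✓.

x ≡ 107 (mod 140).


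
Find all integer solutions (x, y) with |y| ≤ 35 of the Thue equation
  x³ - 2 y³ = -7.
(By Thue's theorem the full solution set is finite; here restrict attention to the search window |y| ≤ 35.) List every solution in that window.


The equation is x³ - 2y³ = -7. For fixed y, x³ = 2·y³ − 7, so a solution requires the RHS to be a perfect cube.
Strategy: iterate y from -35 to 35, compute RHS = 2·y³ − 7, and check whether it is a (positive or negative) perfect cube.
Check small values of y:
  y = 0: RHS = -7 is not a perfect cube.
  y = 1: RHS = -5 is not a perfect cube.
  y = -1: RHS = -9 is not a perfect cube.
  y = 2: RHS = 9 is not a perfect cube.
  y = -2: RHS = -23 is not a perfect cube.
  y = 3: RHS = 47 is not a perfect cube.
  y = -3: RHS = -61 is not a perfect cube.
Continuing the search up to |y| = 35 finds no solutions either.
No (x, y) in the scanned range satisfies the equation.

No integer solutions with |y| ≤ 35.


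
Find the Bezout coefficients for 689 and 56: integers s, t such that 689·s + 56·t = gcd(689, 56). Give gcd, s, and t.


Euclidean algorithm on (689, 56) — divide until remainder is 0:
  689 = 12 · 56 + 17
  56 = 3 · 17 + 5
  17 = 3 · 5 + 2
  5 = 2 · 2 + 1
  2 = 2 · 1 + 0
gcd(689, 56) = 1.
Track Bezout coefficients alongside the remainders: start with r₀ = 689 = a·1 + b·0 (s = 1, t = 0) and r₁ = 56 = a·0 + b·1 (s = 0, t = 1); each new remainder r_{k+1} = r_{k-1} − q_k·r_k inherits s_{k+1} = s_{k-1} − q_k·s_k, t_{k+1} = t_{k-1} − q_k·t_k, so r_k = a·s_k + b·t_k at every step:
  q = 12: r = 17, s = 1 − 12·0 = 1, t = 0 − 12·1 = -12  (check: 689·1 + 56·(-12) = 17)
  q = 3: r = 5, s = 0 − 3·1 = -3, t = 1 − 3·(-12) = 37  (check: 689·(-3) + 56·37 = 5)
  q = 3: r = 2, s = 1 − 3·(-3) = 10, t = -12 − 3·37 = -123  (check: 689·10 + 56·(-123) = 2)
  q = 2: r = 1, s = -3 − 2·10 = -23, t = 37 − 2·(-123) = 283  (check: 689·(-23) + 56·283 = 1)
The row with r = 1 (the gcd) gives the Bezout coefficients s = -23, t = 283.
Result: 689 · (-23) + 56 · (283) = 1.

gcd(689, 56) = 1; s = -23, t = 283 (check: 689·(-23) + 56·283 = 1).


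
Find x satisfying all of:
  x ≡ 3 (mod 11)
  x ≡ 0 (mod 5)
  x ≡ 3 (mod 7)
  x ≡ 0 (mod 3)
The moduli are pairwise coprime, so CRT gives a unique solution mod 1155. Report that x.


Product of moduli M = 11 · 5 · 7 · 3 = 1155.
Merge one congruence at a time:
  Start: x ≡ 3 (mod 11).
  Combine with x ≡ 0 (mod 5); new modulus lcm = 55.
    Write x = 3 + 11·t and substitute into x ≡ 0 (mod 5): 11·t ≡ 0 − 3 = -3 (mod 5).
    Reduce coefficients mod 5: 1·t ≡ 2 (mod 5).
    So t ≡ 2 (mod 5).
    Then x = 3 + 11·2 = 25, valid modulo lcm(11, 5) = 55: x ≡ 25 (mod 55).
  Combine with x ≡ 3 (mod 7); new modulus lcm = 385.
    Write x = 25 + 55·t and substitute into x ≡ 3 (mod 7): 55·t ≡ 3 − 25 = -22 (mod 7).
    Reduce coefficients mod 7: 6·t ≡ 6 (mod 7).
    The inverse of 6 mod 7 is 6 (since 6·6 = 36 = 5·7 + 1), so t ≡ 6·6 = 36 ≡ 1 (mod 7).
    Then x = 25 + 55·1 = 80, valid modulo lcm(55, 7) = 385: x ≡ 80 (mod 385).
  Combine with x ≡ 0 (mod 3); new modulus lcm = 1155.
    Write x = 80 + 385·t and substitute into x ≡ 0 (mod 3): 385·t ≡ 0 − 80 = -80 (mod 3).
    Reduce coefficients mod 3: 1·t ≡ 1 (mod 3).
    So t ≡ 1 (mod 3).
    Then x = 80 + 385·1 = 465, valid modulo lcm(385, 3) = 1155: x ≡ 465 (mod 1155).
Verify against each original: 465 mod 11 = 3, 465 mod 5 = 0, 465 mod 7 = 3, 465 mod 3 = 0.

x ≡ 465 (mod 1155).


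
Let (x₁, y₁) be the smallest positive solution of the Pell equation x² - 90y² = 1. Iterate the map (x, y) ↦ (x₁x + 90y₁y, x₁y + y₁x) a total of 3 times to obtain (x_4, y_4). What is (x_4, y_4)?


Step 1: Find the fundamental solution (x₁, y₁) of x² - 90y² = 1.
  Expand √90 as a continued fraction. a₀ = ⌊√90⌋ = 9; iterate m_{k+1} = d_k·a_k − m_k, d_{k+1} = (90 − m_{k+1}²)/d_k, a_{k+1} = ⌊(a₀ + m_{k+1})/d_{k+1}⌋ (starting m₀ = 0, d₀ = 1), with convergents p_k = a_k·p_{k-1} + p_{k-2}, q_k = a_k·q_{k-1} + q_{k-2} (p₋₁ = 1, q₋₁ = 0):
  k = 0: a₀ = 9; p₀/q₀ = 9/1; p₀² − 90·q₀² = 81 − 90 = -9.
  k = 1: m = 9, d = 9, a = ⌊(9 + 9)/9⌋ = 2; p/q = (2·9 + 1)/(2·1 + 0) = 19/2; p² − 90·q² = 361 − 360 = 1.
  The first convergent with p² − 90·q² = 1 gives the fundamental solution (x₁, y₁) = (19, 2).
Step 2: Apply the recurrence (x_{n+1}, y_{n+1}) = (x₁x_n + 90y₁y_n, x₁y_n + y₁x_n) repeatedly.
  From (x_1, y_1) = (19, 2): x_2 = 19·19 + 90·2·2 = 721; y_2 = 19·2 + 2·19 = 76.
  From (x_2, y_2) = (721, 76): x_3 = 19·721 + 90·2·76 = 27379; y_3 = 19·76 + 2·721 = 2886.
  From (x_3, y_3) = (27379, 2886): x_4 = 19·27379 + 90·2·2886 = 1039681; y_4 = 19·2886 + 2·27379 = 109592.
Step 3: Verify x_4² - 90·y_4² = 1080936581761 - 1080936581760 = 1 (should be 1). ✓

(x_1, y_1) = (19, 2); (x_4, y_4) = (1039681, 109592).


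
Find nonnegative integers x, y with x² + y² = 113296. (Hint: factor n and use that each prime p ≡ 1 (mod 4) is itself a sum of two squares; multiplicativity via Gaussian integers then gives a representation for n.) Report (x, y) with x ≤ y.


Step 1: Factor n = 113296 = 2^4 · 73 · 97.
Step 2: Check the mod-4 condition on each prime factor: 2 = 2 (special); 73 ≡ 1 (mod 4), exponent 1; 97 ≡ 1 (mod 4), exponent 1.
All primes ≡ 3 (mod 4) appear to even exponent (or don't appear), so by the two-squares theorem n IS expressible as a sum of two squares.
Step 3: Build a representation. Group n = k² · m with k = 4 and m = 73 · 97 = 7081 (a product of primes ≡ 1 (mod 4)); a representation of m scales to one of n via (k·x)² + (k·y)² = k²(x² + y²). Each prime p ≡ 1 (mod 4) is itself a sum of two squares; find a² by testing p − a² for a perfect square:
  73: 73 − 1² = 72, 73 − 2² = 69, 73 − 3² = 64 = 8² ⇒ 73 = 3² + 8².
  97: 97 − 1² = 96, 97 − 2² = 93, 97 − 3² = 88, 97 − 4² = 81 = 9² ⇒ 97 = 4² + 9².
  Combine using the Brahmagupta–Fibonacci identity (a² + b²)(c² + d²) = (ac − bd)² + (ad + bc)² = (ac + bd)² + (ad − bc)²:
  73 · 97 = 7081: from (3² + 8²)(4² + 9²), take (3·4 − 8·9, 3·9 + 8·4) = (12 − 72, 27 + 32) = (-60, 59); dropping signs (only squares matter) gives (60, 59); check 60² + 59² = 3600 + 3481 = 7081 ✓.
  Scale by k = 4: (4·60, 4·59) = (240, 236).
Step 4: Order so x ≤ y and verify: 236² + 240² = 55696 + 57600 = 113296 = n. ✓

n = 113296 = 236² + 240² (one valid representation with x ≤ y).


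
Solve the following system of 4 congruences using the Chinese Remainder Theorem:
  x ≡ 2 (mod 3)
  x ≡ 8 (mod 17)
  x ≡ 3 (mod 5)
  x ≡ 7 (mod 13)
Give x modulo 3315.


Product of moduli M = 3 · 17 · 5 · 13 = 3315.
Merge one congruence at a time:
  Start: x ≡ 2 (mod 3).
  Combine with x ≡ 8 (mod 17); new modulus lcm = 51.
    Write x = 2 + 3·t and substitute into x ≡ 8 (mod 17): 3·t ≡ 8 − 2 = 6 (mod 17).
    The inverse of 3 mod 17 is 6 (since 3·6 = 18 = 1·17 + 1), so t ≡ 6·6 = 36 ≡ 2 (mod 17).
    Then x = 2 + 3·2 = 8, valid modulo lcm(3, 17) = 51: x ≡ 8 (mod 51).
  Combine with x ≡ 3 (mod 5); new modulus lcm = 255.
    Write x = 8 + 51·t and substitute into x ≡ 3 (mod 5): 51·t ≡ 3 − 8 = -5 (mod 5).
    Reduce coefficients mod 5: 1·t ≡ 0 (mod 5).
    So t ≡ 0 (mod 5).
    Then x = 8 + 51·0 = 8, valid modulo lcm(51, 5) = 255: x ≡ 8 (mod 255).
  Combine with x ≡ 7 (mod 13); new modulus lcm = 3315.
    Write x = 8 + 255·t and substitute into x ≡ 7 (mod 13): 255·t ≡ 7 − 8 = -1 (mod 13).
    Reduce coefficients mod 13: 8·t ≡ 12 (mod 13).
    The inverse of 8 mod 13 is 5 (since 8·5 = 40 = 3·13 + 1), so t ≡ 5·12 = 60 ≡ 8 (mod 13).
    Then x = 8 + 255·8 = 2048, valid modulo lcm(255, 13) = 3315: x ≡ 2048 (mod 3315).
Verify against each original: 2048 mod 3 = 2, 2048 mod 17 = 8, 2048 mod 5 = 3, 2048 mod 13 = 7.

x ≡ 2048 (mod 3315).


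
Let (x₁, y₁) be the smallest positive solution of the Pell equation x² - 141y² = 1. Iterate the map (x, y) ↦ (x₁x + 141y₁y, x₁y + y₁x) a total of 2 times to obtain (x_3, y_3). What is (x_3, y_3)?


Step 1: Find the fundamental solution (x₁, y₁) of x² - 141y² = 1.
  Expand √141 as a continued fraction. a₀ = ⌊√141⌋ = 11; iterate m_{k+1} = d_k·a_k − m_k, d_{k+1} = (141 − m_{k+1}²)/d_k, a_{k+1} = ⌊(a₀ + m_{k+1})/d_{k+1}⌋ (starting m₀ = 0, d₀ = 1), with convergents p_k = a_k·p_{k-1} + p_{k-2}, q_k = a_k·q_{k-1} + q_{k-2} (p₋₁ = 1, q₋₁ = 0):
  k = 0: a₀ = 11; p₀/q₀ = 11/1; p₀² − 141·q₀² = 121 − 141 = -20.
  k = 1: m = 11, d = 20, a = ⌊(11 + 11)/20⌋ = 1; p/q = (1·11 + 1)/(1·1 + 0) = 12/1; p² − 141·q² = 144 − 141 = 3.
  k = 2: m = 9, d = 3, a = ⌊(11 + 9)/3⌋ = 6; p/q = (6·12 + 11)/(6·1 + 1) = 83/7; p² − 141·q² = 6889 − 6909 = -20.
  k = 3: m = 9, d = 20, a = ⌊(11 + 9)/20⌋ = 1; p/q = (1·83 + 12)/(1·7 + 1) = 95/8; p² − 141·q² = 9025 − 9024 = 1.
  The first convergent with p² − 141·q² = 1 gives the fundamental solution (x₁, y₁) = (95, 8).
Step 2: Apply the recurrence (x_{n+1}, y_{n+1}) = (x₁x_n + 141y₁y_n, x₁y_n + y₁x_n) repeatedly.
  From (x_1, y_1) = (95, 8): x_2 = 95·95 + 141·8·8 = 18049; y_2 = 95·8 + 8·95 = 1520.
  From (x_2, y_2) = (18049, 1520): x_3 = 95·18049 + 141·8·1520 = 3429215; y_3 = 95·1520 + 8·18049 = 288792.
Step 3: Verify x_3² - 141·y_3² = 11759515516225 - 11759515516224 = 1 (should be 1). ✓

(x_1, y_1) = (95, 8); (x_3, y_3) = (3429215, 288792).


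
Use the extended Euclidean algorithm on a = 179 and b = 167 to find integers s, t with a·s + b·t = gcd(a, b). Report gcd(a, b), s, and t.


Euclidean algorithm on (179, 167) — divide until remainder is 0:
  179 = 1 · 167 + 12
  167 = 13 · 12 + 11
  12 = 1 · 11 + 1
  11 = 11 · 1 + 0
gcd(179, 167) = 1.
Track Bezout coefficients alongside the remainders: start with r₀ = 179 = a·1 + b·0 (s = 1, t = 0) and r₁ = 167 = a·0 + b·1 (s = 0, t = 1); each new remainder r_{k+1} = r_{k-1} − q_k·r_k inherits s_{k+1} = s_{k-1} − q_k·s_k, t_{k+1} = t_{k-1} − q_k·t_k, so r_k = a·s_k + b·t_k at every step:
  q = 1: r = 12, s = 1 − 1·0 = 1, t = 0 − 1·1 = -1  (check: 179·1 + 167·(-1) = 12)
  q = 13: r = 11, s = 0 − 13·1 = -13, t = 1 − 13·(-1) = 14  (check: 179·(-13) + 167·14 = 11)
  q = 1: r = 1, s = 1 − 1·(-13) = 14, t = -1 − 1·14 = -15  (check: 179·14 + 167·(-15) = 1)
The row with r = 1 (the gcd) gives the Bezout coefficients s = 14, t = -15.
Result: 179 · (14) + 167 · (-15) = 1.

gcd(179, 167) = 1; s = 14, t = -15 (check: 179·14 + 167·(-15) = 1).


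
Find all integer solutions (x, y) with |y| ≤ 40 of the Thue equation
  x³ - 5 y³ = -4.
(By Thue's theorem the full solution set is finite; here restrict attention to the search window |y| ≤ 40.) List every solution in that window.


The equation is x³ - 5y³ = -4. For fixed y, x³ = 5·y³ − 4, so a solution requires the RHS to be a perfect cube.
Strategy: iterate y from -40 to 40, compute RHS = 5·y³ − 4, and check whether it is a (positive or negative) perfect cube.
Check small values of y:
  y = 0: RHS = -4 is not a perfect cube.
  y = 1: RHS = 1 = (1)³ ⇒ x = 1 works.
  y = -1: RHS = -9 is not a perfect cube.
  y = 2: RHS = 36 is not a perfect cube.
  y = -2: RHS = -44 is not a perfect cube.
  y = 3: RHS = 131 is not a perfect cube.
  y = -3: RHS = -139 is not a perfect cube.
Continuing the search up to |y| = 40 finds no further solutions beyond those listed.
Collected solutions: (1, 1).

Solutions (with |y| ≤ 40): (1, 1).


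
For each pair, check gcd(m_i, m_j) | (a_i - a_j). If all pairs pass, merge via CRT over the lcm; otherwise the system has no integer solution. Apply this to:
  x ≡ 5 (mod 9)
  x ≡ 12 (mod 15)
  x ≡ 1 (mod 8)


Moduli 9, 15, 8 are not pairwise coprime, so CRT works modulo lcm(m_i) when all pairwise compatibility conditions hold.
Pairwise compatibility: gcd(m_i, m_j) must divide a_i - a_j for every pair.
Merge one congruence at a time:
  Start: x ≡ 5 (mod 9).
  Combine with x ≡ 12 (mod 15): gcd(9, 15) = 3, and 12 - 5 = 7 is NOT divisible by 3.
    ⇒ system is inconsistent (no integer solution).

No solution (the system is inconsistent).


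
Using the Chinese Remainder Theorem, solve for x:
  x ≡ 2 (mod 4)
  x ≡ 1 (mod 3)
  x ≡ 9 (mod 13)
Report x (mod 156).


Moduli 4, 3, 13 are pairwise coprime; by CRT there is a unique solution modulo M = 4 · 3 · 13 = 156.
Solve pairwise, accumulating the modulus:
  Start with x ≡ 2 (mod 4).
  Combine with x ≡ 1 (mod 3): since gcd(4, 3) = 1, we get a unique residue mod 12.
    Write x = 2 + 4·t and substitute into x ≡ 1 (mod 3): 4·t ≡ 1 − 2 = -1 (mod 3).
    Reduce coefficients mod 3: 1·t ≡ 2 (mod 3).
    So t ≡ 2 (mod 3).
    Then x = 2 + 4·2 = 10, valid modulo lcm(4, 3) = 12: x ≡ 10 (mod 12).
  Combine with x ≡ 9 (mod 13): since gcd(12, 13) = 1, we get a unique residue mod 156.
    Write x = 10 + 12·t and substitute into x ≡ 9 (mod 13): 12·t ≡ 9 − 10 = -1 (mod 13).
    Reduce coefficients mod 13: 12·t ≡ 12 (mod 13).
    The inverse of 12 mod 13 is 12 (since 12·12 = 144 = 11·13 + 1), so t ≡ 12·12 = 144 ≡ 1 (mod 13).
    Then x = 10 + 12·1 = 22, valid modulo lcm(12, 13) = 156: x ≡ 22 (mod 156).
Verify: 22 mod 4 = 2 ✓, 22 mod 3 = 1 ✓, 22 mod 13 = 9 ✓.

x ≡ 22 (mod 156).


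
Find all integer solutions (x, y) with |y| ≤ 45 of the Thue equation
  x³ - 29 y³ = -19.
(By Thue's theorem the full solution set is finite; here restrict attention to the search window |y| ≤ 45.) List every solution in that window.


The equation is x³ - 29y³ = -19. For fixed y, x³ = 29·y³ − 19, so a solution requires the RHS to be a perfect cube.
Strategy: iterate y from -45 to 45, compute RHS = 29·y³ − 19, and check whether it is a (positive or negative) perfect cube.
Check small values of y:
  y = 0: RHS = -19 is not a perfect cube.
  y = 1: RHS = 10 is not a perfect cube.
  y = -1: RHS = -48 is not a perfect cube.
  y = 2: RHS = 213 is not a perfect cube.
  y = -2: RHS = -251 is not a perfect cube.
  y = 3: RHS = 764 is not a perfect cube.
  y = -3: RHS = -802 is not a perfect cube.
Continuing the search up to |y| = 45 finds no solutions either.
No (x, y) in the scanned range satisfies the equation.

No integer solutions with |y| ≤ 45.


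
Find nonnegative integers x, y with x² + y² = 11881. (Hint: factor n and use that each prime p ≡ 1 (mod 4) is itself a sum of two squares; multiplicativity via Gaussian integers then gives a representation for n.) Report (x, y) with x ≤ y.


Step 1: Factor n = 11881 = 109^2.
Step 2: Check the mod-4 condition on each prime factor: 109 ≡ 1 (mod 4), exponent 2.
All primes ≡ 3 (mod 4) appear to even exponent (or don't appear), so by the two-squares theorem n IS expressible as a sum of two squares.
Step 3: Build a representation. Here n = 109 · 109 is a product of primes ≡ 1 (mod 4). Each prime p ≡ 1 (mod 4) is itself a sum of two squares; find a² by testing p − a² for a perfect square:
  109: 109 − 1² = 108, 109 − 2² = 105, 109 − 3² = 100 = 10² ⇒ 109 = 3² + 10².
  Combine using the Brahmagupta–Fibonacci identity (a² + b²)(c² + d²) = (ac − bd)² + (ad + bc)² = (ac + bd)² + (ad − bc)²:
  109 · 109 = 11881: from (3² + 10²)(3² + 10²), take (3·3 − 10·10, 3·10 + 10·3) = (9 − 100, 30 + 30) = (-91, 60); dropping signs (only squares matter) gives (91, 60); check 91² + 60² = 8281 + 3600 = 11881 ✓.
Step 4: Order so x ≤ y and verify: 60² + 91² = 3600 + 8281 = 11881 = n. ✓

n = 11881 = 60² + 91² (one valid representation with x ≤ y).


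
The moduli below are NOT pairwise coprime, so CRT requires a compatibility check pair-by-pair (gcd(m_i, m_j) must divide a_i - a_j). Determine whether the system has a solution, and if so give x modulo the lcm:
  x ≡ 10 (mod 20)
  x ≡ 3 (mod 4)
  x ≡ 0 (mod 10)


Moduli 20, 4, 10 are not pairwise coprime, so CRT works modulo lcm(m_i) when all pairwise compatibility conditions hold.
Pairwise compatibility: gcd(m_i, m_j) must divide a_i - a_j for every pair.
Merge one congruence at a time:
  Start: x ≡ 10 (mod 20).
  Combine with x ≡ 3 (mod 4): gcd(20, 4) = 4, and 3 - 10 = -7 is NOT divisible by 4.
    ⇒ system is inconsistent (no integer solution).

No solution (the system is inconsistent).


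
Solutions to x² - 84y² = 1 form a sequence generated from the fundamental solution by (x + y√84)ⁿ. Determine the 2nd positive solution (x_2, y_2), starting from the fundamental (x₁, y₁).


Step 1: Find the fundamental solution (x₁, y₁) of x² - 84y² = 1.
  Expand √84 as a continued fraction. a₀ = ⌊√84⌋ = 9; iterate m_{k+1} = d_k·a_k − m_k, d_{k+1} = (84 − m_{k+1}²)/d_k, a_{k+1} = ⌊(a₀ + m_{k+1})/d_{k+1}⌋ (starting m₀ = 0, d₀ = 1), with convergents p_k = a_k·p_{k-1} + p_{k-2}, q_k = a_k·q_{k-1} + q_{k-2} (p₋₁ = 1, q₋₁ = 0):
  k = 0: a₀ = 9; p₀/q₀ = 9/1; p₀² − 84·q₀² = 81 − 84 = -3.
  k = 1: m = 9, d = 3, a = ⌊(9 + 9)/3⌋ = 6; p/q = (6·9 + 1)/(6·1 + 0) = 55/6; p² − 84·q² = 3025 − 3024 = 1.
  The first convergent with p² − 84·q² = 1 gives the fundamental solution (x₁, y₁) = (55, 6).
Step 2: Apply the recurrence (x_{n+1}, y_{n+1}) = (x₁x_n + 84y₁y_n, x₁y_n + y₁x_n) repeatedly.
  From (x_1, y_1) = (55, 6): x_2 = 55·55 + 84·6·6 = 6049; y_2 = 55·6 + 6·55 = 660.
Step 3: Verify x_2² - 84·y_2² = 36590401 - 36590400 = 1 (should be 1). ✓

(x_1, y_1) = (55, 6); (x_2, y_2) = (6049, 660).


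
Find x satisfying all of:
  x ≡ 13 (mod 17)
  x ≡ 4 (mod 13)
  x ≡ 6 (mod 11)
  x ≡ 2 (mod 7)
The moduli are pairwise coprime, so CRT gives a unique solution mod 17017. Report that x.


Product of moduli M = 17 · 13 · 11 · 7 = 17017.
Merge one congruence at a time:
  Start: x ≡ 13 (mod 17).
  Combine with x ≡ 4 (mod 13); new modulus lcm = 221.
    Write x = 13 + 17·t and substitute into x ≡ 4 (mod 13): 17·t ≡ 4 − 13 = -9 (mod 13).
    Reduce coefficients mod 13: 4·t ≡ 4 (mod 13).
    The inverse of 4 mod 13 is 10 (since 4·10 = 40 = 3·13 + 1), so t ≡ 10·4 = 40 ≡ 1 (mod 13).
    Then x = 13 + 17·1 = 30, valid modulo lcm(17, 13) = 221: x ≡ 30 (mod 221).
  Combine with x ≡ 6 (mod 11); new modulus lcm = 2431.
    Write x = 30 + 221·t and substitute into x ≡ 6 (mod 11): 221·t ≡ 6 − 30 = -24 (mod 11).
    Reduce coefficients mod 11: 1·t ≡ 9 (mod 11).
    So t ≡ 9 (mod 11).
    Then x = 30 + 221·9 = 2019, valid modulo lcm(221, 11) = 2431: x ≡ 2019 (mod 2431).
  Combine with x ≡ 2 (mod 7); new modulus lcm = 17017.
    Write x = 2019 + 2431·t and substitute into x ≡ 2 (mod 7): 2431·t ≡ 2 − 2019 = -2017 (mod 7).
    Reduce coefficients mod 7: 2·t ≡ 6 (mod 7).
    The inverse of 2 mod 7 is 4 (since 2·4 = 8 = 1·7 + 1), so t ≡ 4·6 = 24 ≡ 3 (mod 7).
    Then x = 2019 + 2431·3 = 9312, valid modulo lcm(2431, 7) = 17017: x ≡ 9312 (mod 17017).
Verify against each original: 9312 mod 17 = 13, 9312 mod 13 = 4, 9312 mod 11 = 6, 9312 mod 7 = 2.

x ≡ 9312 (mod 17017).


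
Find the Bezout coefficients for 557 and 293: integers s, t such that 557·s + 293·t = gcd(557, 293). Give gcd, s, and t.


Euclidean algorithm on (557, 293) — divide until remainder is 0:
  557 = 1 · 293 + 264
  293 = 1 · 264 + 29
  264 = 9 · 29 + 3
  29 = 9 · 3 + 2
  3 = 1 · 2 + 1
  2 = 2 · 1 + 0
gcd(557, 293) = 1.
Track Bezout coefficients alongside the remainders: start with r₀ = 557 = a·1 + b·0 (s = 1, t = 0) and r₁ = 293 = a·0 + b·1 (s = 0, t = 1); each new remainder r_{k+1} = r_{k-1} − q_k·r_k inherits s_{k+1} = s_{k-1} − q_k·s_k, t_{k+1} = t_{k-1} − q_k·t_k, so r_k = a·s_k + b·t_k at every step:
  q = 1: r = 264, s = 1 − 1·0 = 1, t = 0 − 1·1 = -1  (check: 557·1 + 293·(-1) = 264)
  q = 1: r = 29, s = 0 − 1·1 = -1, t = 1 − 1·(-1) = 2  (check: 557·(-1) + 293·2 = 29)
  q = 9: r = 3, s = 1 − 9·(-1) = 10, t = -1 − 9·2 = -19  (check: 557·10 + 293·(-19) = 3)
  q = 9: r = 2, s = -1 − 9·10 = -91, t = 2 − 9·(-19) = 173  (check: 557·(-91) + 293·173 = 2)
  q = 1: r = 1, s = 10 − 1·(-91) = 101, t = -19 − 1·173 = -192  (check: 557·101 + 293·(-192) = 1)
The row with r = 1 (the gcd) gives the Bezout coefficients s = 101, t = -192.
Result: 557 · (101) + 293 · (-192) = 1.

gcd(557, 293) = 1; s = 101, t = -192 (check: 557·101 + 293·(-192) = 1).


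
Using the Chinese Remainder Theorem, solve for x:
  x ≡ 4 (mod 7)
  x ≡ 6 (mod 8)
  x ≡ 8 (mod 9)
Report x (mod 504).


Moduli 7, 8, 9 are pairwise coprime; by CRT there is a unique solution modulo M = 7 · 8 · 9 = 504.
Solve pairwise, accumulating the modulus:
  Start with x ≡ 4 (mod 7).
  Combine with x ≡ 6 (mod 8): since gcd(7, 8) = 1, we get a unique residue mod 56.
    Write x = 4 + 7·t and substitute into x ≡ 6 (mod 8): 7·t ≡ 6 − 4 = 2 (mod 8).
    The inverse of 7 mod 8 is 7 (since 7·7 = 49 = 6·8 + 1), so t ≡ 7·2 = 14 ≡ 6 (mod 8).
    Then x = 4 + 7·6 = 46, valid modulo lcm(7, 8) = 56: x ≡ 46 (mod 56).
  Combine with x ≡ 8 (mod 9): since gcd(56, 9) = 1, we get a unique residue mod 504.
    Write x = 46 + 56·t and substitute into x ≡ 8 (mod 9): 56·t ≡ 8 − 46 = -38 (mod 9).
    Reduce coefficients mod 9: 2·t ≡ 7 (mod 9).
    The inverse of 2 mod 9 is 5 (since 2·5 = 10 = 1·9 + 1), so t ≡ 5·7 = 35 ≡ 8 (mod 9).
    Then x = 46 + 56·8 = 494, valid modulo lcm(56, 9) = 504: x ≡ 494 (mod 504).
Verify: 494 mod 7 = 4 ✓, 494 mod 8 = 6 ✓, 494 mod 9 = 8 ✓.

x ≡ 494 (mod 504).


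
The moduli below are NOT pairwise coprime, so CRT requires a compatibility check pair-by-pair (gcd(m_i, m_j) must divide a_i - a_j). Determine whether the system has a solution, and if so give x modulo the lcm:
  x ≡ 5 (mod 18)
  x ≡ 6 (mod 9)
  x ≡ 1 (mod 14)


Moduli 18, 9, 14 are not pairwise coprime, so CRT works modulo lcm(m_i) when all pairwise compatibility conditions hold.
Pairwise compatibility: gcd(m_i, m_j) must divide a_i - a_j for every pair.
Merge one congruence at a time:
  Start: x ≡ 5 (mod 18).
  Combine with x ≡ 6 (mod 9): gcd(18, 9) = 9, and 6 - 5 = 1 is NOT divisible by 9.
    ⇒ system is inconsistent (no integer solution).

No solution (the system is inconsistent).


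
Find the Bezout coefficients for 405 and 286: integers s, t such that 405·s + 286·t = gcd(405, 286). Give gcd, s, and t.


Euclidean algorithm on (405, 286) — divide until remainder is 0:
  405 = 1 · 286 + 119
  286 = 2 · 119 + 48
  119 = 2 · 48 + 23
  48 = 2 · 23 + 2
  23 = 11 · 2 + 1
  2 = 2 · 1 + 0
gcd(405, 286) = 1.
Track Bezout coefficients alongside the remainders: start with r₀ = 405 = a·1 + b·0 (s = 1, t = 0) and r₁ = 286 = a·0 + b·1 (s = 0, t = 1); each new remainder r_{k+1} = r_{k-1} − q_k·r_k inherits s_{k+1} = s_{k-1} − q_k·s_k, t_{k+1} = t_{k-1} − q_k·t_k, so r_k = a·s_k + b·t_k at every step:
  q = 1: r = 119, s = 1 − 1·0 = 1, t = 0 − 1·1 = -1  (check: 405·1 + 286·(-1) = 119)
  q = 2: r = 48, s = 0 − 2·1 = -2, t = 1 − 2·(-1) = 3  (check: 405·(-2) + 286·3 = 48)
  q = 2: r = 23, s = 1 − 2·(-2) = 5, t = -1 − 2·3 = -7  (check: 405·5 + 286·(-7) = 23)
  q = 2: r = 2, s = -2 − 2·5 = -12, t = 3 − 2·(-7) = 17  (check: 405·(-12) + 286·17 = 2)
  q = 11: r = 1, s = 5 − 11·(-12) = 137, t = -7 − 11·17 = -194  (check: 405·137 + 286·(-194) = 1)
The row with r = 1 (the gcd) gives the Bezout coefficients s = 137, t = -194.
Result: 405 · (137) + 286 · (-194) = 1.

gcd(405, 286) = 1; s = 137, t = -194 (check: 405·137 + 286·(-194) = 1).


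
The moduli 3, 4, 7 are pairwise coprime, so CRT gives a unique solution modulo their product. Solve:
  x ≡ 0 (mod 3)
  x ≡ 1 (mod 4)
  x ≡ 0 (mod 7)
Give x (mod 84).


Moduli 3, 4, 7 are pairwise coprime; by CRT there is a unique solution modulo M = 3 · 4 · 7 = 84.
Solve pairwise, accumulating the modulus:
  Start with x ≡ 0 (mod 3).
  Combine with x ≡ 1 (mod 4): since gcd(3, 4) = 1, we get a unique residue mod 12.
    Write x = 0 + 3·t and substitute into x ≡ 1 (mod 4): 3·t ≡ 1 − 0 = 1 (mod 4).
    The inverse of 3 mod 4 is 3 (since 3·3 = 9 = 2·4 + 1), so t ≡ 3·1 = 3 ≡ 3 (mod 4).
    Then x = 0 + 3·3 = 9, valid modulo lcm(3, 4) = 12: x ≡ 9 (mod 12).
  Combine with x ≡ 0 (mod 7): since gcd(12, 7) = 1, we get a unique residue mod 84.
    Write x = 9 + 12·t and substitute into x ≡ 0 (mod 7): 12·t ≡ 0 − 9 = -9 (mod 7).
    Reduce coefficients mod 7: 5·t ≡ 5 (mod 7).
    The inverse of 5 mod 7 is 3 (since 5·3 = 15 = 2·7 + 1), so t ≡ 3·5 = 15 ≡ 1 (mod 7).
    Then x = 9 + 12·1 = 21, valid modulo lcm(12, 7) = 84: x ≡ 21 (mod 84).
Verify: 21 mod 3 = 0 ✓, 21 mod 4 = 1 ✓, 21 mod 7 = 0 ✓.

x ≡ 21 (mod 84).


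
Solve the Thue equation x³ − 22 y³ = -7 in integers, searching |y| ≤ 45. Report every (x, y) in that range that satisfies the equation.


The equation is x³ - 22y³ = -7. For fixed y, x³ = 22·y³ − 7, so a solution requires the RHS to be a perfect cube.
Strategy: iterate y from -45 to 45, compute RHS = 22·y³ − 7, and check whether it is a (positive or negative) perfect cube.
Check small values of y:
  y = 0: RHS = -7 is not a perfect cube.
  y = 1: RHS = 15 is not a perfect cube.
  y = -1: RHS = -29 is not a perfect cube.
  y = 2: RHS = 169 is not a perfect cube.
  y = -2: RHS = -183 is not a perfect cube.
  y = 3: RHS = 587 is not a perfect cube.
  y = -3: RHS = -601 is not a perfect cube.
Continuing the search up to |y| = 45 finds no solutions either.
No (x, y) in the scanned range satisfies the equation.

No integer solutions with |y| ≤ 45.


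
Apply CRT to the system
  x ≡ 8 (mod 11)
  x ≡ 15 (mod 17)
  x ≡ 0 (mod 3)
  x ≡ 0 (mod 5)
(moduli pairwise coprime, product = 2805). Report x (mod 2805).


Product of moduli M = 11 · 17 · 3 · 5 = 2805.
Merge one congruence at a time:
  Start: x ≡ 8 (mod 11).
  Combine with x ≡ 15 (mod 17); new modulus lcm = 187.
    Write x = 8 + 11·t and substitute into x ≡ 15 (mod 17): 11·t ≡ 15 − 8 = 7 (mod 17).
    The inverse of 11 mod 17 is 14 (since 11·14 = 154 = 9·17 + 1), so t ≡ 14·7 = 98 ≡ 13 (mod 17).
    Then x = 8 + 11·13 = 151, valid modulo lcm(11, 17) = 187: x ≡ 151 (mod 187).
  Combine with x ≡ 0 (mod 3); new modulus lcm = 561.
    Write x = 151 + 187·t and substitute into x ≡ 0 (mod 3): 187·t ≡ 0 − 151 = -151 (mod 3).
    Reduce coefficients mod 3: 1·t ≡ 2 (mod 3).
    So t ≡ 2 (mod 3).
    Then x = 151 + 187·2 = 525, valid modulo lcm(187, 3) = 561: x ≡ 525 (mod 561).
  Combine with x ≡ 0 (mod 5); new modulus lcm = 2805.
    Write x = 525 + 561·t and substitute into x ≡ 0 (mod 5): 561·t ≡ 0 − 525 = -525 (mod 5).
    Reduce coefficients mod 5: 1·t ≡ 0 (mod 5).
    So t ≡ 0 (mod 5).
    Then x = 525 + 561·0 = 525, valid modulo lcm(561, 5) = 2805: x ≡ 525 (mod 2805).
Verify against each original: 525 mod 11 = 8, 525 mod 17 = 15, 525 mod 3 = 0, 525 mod 5 = 0.

x ≡ 525 (mod 2805).


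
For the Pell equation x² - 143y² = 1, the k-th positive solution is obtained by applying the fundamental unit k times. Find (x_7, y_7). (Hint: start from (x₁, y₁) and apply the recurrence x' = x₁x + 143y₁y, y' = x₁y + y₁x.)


Step 1: Find the fundamental solution (x₁, y₁) of x² - 143y² = 1.
  Expand √143 as a continued fraction. a₀ = ⌊√143⌋ = 11; iterate m_{k+1} = d_k·a_k − m_k, d_{k+1} = (143 − m_{k+1}²)/d_k, a_{k+1} = ⌊(a₀ + m_{k+1})/d_{k+1}⌋ (starting m₀ = 0, d₀ = 1), with convergents p_k = a_k·p_{k-1} + p_{k-2}, q_k = a_k·q_{k-1} + q_{k-2} (p₋₁ = 1, q₋₁ = 0):
  k = 0: a₀ = 11; p₀/q₀ = 11/1; p₀² − 143·q₀² = 121 − 143 = -22.
  k = 1: m = 11, d = 22, a = ⌊(11 + 11)/22⌋ = 1; p/q = (1·11 + 1)/(1·1 + 0) = 12/1; p² − 143·q² = 144 − 143 = 1.
  The first convergent with p² − 143·q² = 1 gives the fundamental solution (x₁, y₁) = (12, 1).
Step 2: Apply the recurrence (x_{n+1}, y_{n+1}) = (x₁x_n + 143y₁y_n, x₁y_n + y₁x_n) repeatedly.
  From (x_1, y_1) = (12, 1): x_2 = 12·12 + 143·1·1 = 287; y_2 = 12·1 + 1·12 = 24.
  From (x_2, y_2) = (287, 24): x_3 = 12·287 + 143·1·24 = 6876; y_3 = 12·24 + 1·287 = 575.
  From (x_3, y_3) = (6876, 575): x_4 = 12·6876 + 143·1·575 = 164737; y_4 = 12·575 + 1·6876 = 13776.
  From (x_4, y_4) = (164737, 13776): x_5 = 12·164737 + 143·1·13776 = 3946812; y_5 = 12·13776 + 1·164737 = 330049.
  From (x_5, y_5) = (3946812, 330049): x_6 = 12·3946812 + 143·1·330049 = 94558751; y_6 = 12·330049 + 1·3946812 = 7907400.
  From (x_6, y_6) = (94558751, 7907400): x_7 = 12·94558751 + 143·1·7907400 = 2265463212; y_7 = 12·7907400 + 1·94558751 = 189447551.
Step 3: Verify x_7² - 143·y_7² = 5132323564925356944 - 5132323564925356943 = 1 (should be 1). ✓

(x_1, y_1) = (12, 1); (x_7, y_7) = (2265463212, 189447551).


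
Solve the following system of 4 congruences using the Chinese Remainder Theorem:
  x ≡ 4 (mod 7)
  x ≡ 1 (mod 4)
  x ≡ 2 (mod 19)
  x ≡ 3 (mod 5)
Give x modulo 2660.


Product of moduli M = 7 · 4 · 19 · 5 = 2660.
Merge one congruence at a time:
  Start: x ≡ 4 (mod 7).
  Combine with x ≡ 1 (mod 4); new modulus lcm = 28.
    Write x = 4 + 7·t and substitute into x ≡ 1 (mod 4): 7·t ≡ 1 − 4 = -3 (mod 4).
    Reduce coefficients mod 4: 3·t ≡ 1 (mod 4).
    The inverse of 3 mod 4 is 3 (since 3·3 = 9 = 2·4 + 1), so t ≡ 3·1 = 3 ≡ 3 (mod 4).
    Then x = 4 + 7·3 = 25, valid modulo lcm(7, 4) = 28: x ≡ 25 (mod 28).
  Combine with x ≡ 2 (mod 19); new modulus lcm = 532.
    Write x = 25 + 28·t and substitute into x ≡ 2 (mod 19): 28·t ≡ 2 − 25 = -23 (mod 19).
    Reduce coefficients mod 19: 9·t ≡ 15 (mod 19).
    The inverse of 9 mod 19 is 17 (since 9·17 = 153 = 8·19 + 1), so t ≡ 17·15 = 255 ≡ 8 (mod 19).
    Then x = 25 + 28·8 = 249, valid modulo lcm(28, 19) = 532: x ≡ 249 (mod 532).
  Combine with x ≡ 3 (mod 5); new modulus lcm = 2660.
    Write x = 249 + 532·t and substitute into x ≡ 3 (mod 5): 532·t ≡ 3 − 249 = -246 (mod 5).
    Reduce coefficients mod 5: 2·t ≡ 4 (mod 5).
    The inverse of 2 mod 5 is 3 (since 2·3 = 6 = 1·5 + 1), so t ≡ 3·4 = 12 ≡ 2 (mod 5).
    Then x = 249 + 532·2 = 1313, valid modulo lcm(532, 5) = 2660: x ≡ 1313 (mod 2660).
Verify against each original: 1313 mod 7 = 4, 1313 mod 4 = 1, 1313 mod 19 = 2, 1313 mod 5 = 3.

x ≡ 1313 (mod 2660).
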